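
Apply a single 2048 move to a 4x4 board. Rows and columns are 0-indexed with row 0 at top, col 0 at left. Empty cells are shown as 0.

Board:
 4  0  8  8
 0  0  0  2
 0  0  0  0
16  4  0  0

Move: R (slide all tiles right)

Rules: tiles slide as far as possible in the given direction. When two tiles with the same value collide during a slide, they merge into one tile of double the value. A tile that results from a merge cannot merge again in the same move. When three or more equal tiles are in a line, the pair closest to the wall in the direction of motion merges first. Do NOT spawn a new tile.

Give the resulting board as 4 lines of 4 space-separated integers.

Answer:  0  0  4 16
 0  0  0  2
 0  0  0  0
 0  0 16  4

Derivation:
Slide right:
row 0: [4, 0, 8, 8] -> [0, 0, 4, 16]
row 1: [0, 0, 0, 2] -> [0, 0, 0, 2]
row 2: [0, 0, 0, 0] -> [0, 0, 0, 0]
row 3: [16, 4, 0, 0] -> [0, 0, 16, 4]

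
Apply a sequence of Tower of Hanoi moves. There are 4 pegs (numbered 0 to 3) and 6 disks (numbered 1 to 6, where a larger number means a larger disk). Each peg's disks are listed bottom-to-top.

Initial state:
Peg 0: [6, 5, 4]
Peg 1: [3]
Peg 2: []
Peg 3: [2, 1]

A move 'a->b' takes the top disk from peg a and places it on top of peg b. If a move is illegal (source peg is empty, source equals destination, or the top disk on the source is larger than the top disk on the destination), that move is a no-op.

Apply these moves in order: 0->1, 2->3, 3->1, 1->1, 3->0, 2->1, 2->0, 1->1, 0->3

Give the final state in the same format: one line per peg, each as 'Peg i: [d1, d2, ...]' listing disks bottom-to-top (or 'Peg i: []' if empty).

After move 1 (0->1):
Peg 0: [6, 5, 4]
Peg 1: [3]
Peg 2: []
Peg 3: [2, 1]

After move 2 (2->3):
Peg 0: [6, 5, 4]
Peg 1: [3]
Peg 2: []
Peg 3: [2, 1]

After move 3 (3->1):
Peg 0: [6, 5, 4]
Peg 1: [3, 1]
Peg 2: []
Peg 3: [2]

After move 4 (1->1):
Peg 0: [6, 5, 4]
Peg 1: [3, 1]
Peg 2: []
Peg 3: [2]

After move 5 (3->0):
Peg 0: [6, 5, 4, 2]
Peg 1: [3, 1]
Peg 2: []
Peg 3: []

After move 6 (2->1):
Peg 0: [6, 5, 4, 2]
Peg 1: [3, 1]
Peg 2: []
Peg 3: []

After move 7 (2->0):
Peg 0: [6, 5, 4, 2]
Peg 1: [3, 1]
Peg 2: []
Peg 3: []

After move 8 (1->1):
Peg 0: [6, 5, 4, 2]
Peg 1: [3, 1]
Peg 2: []
Peg 3: []

After move 9 (0->3):
Peg 0: [6, 5, 4]
Peg 1: [3, 1]
Peg 2: []
Peg 3: [2]

Answer: Peg 0: [6, 5, 4]
Peg 1: [3, 1]
Peg 2: []
Peg 3: [2]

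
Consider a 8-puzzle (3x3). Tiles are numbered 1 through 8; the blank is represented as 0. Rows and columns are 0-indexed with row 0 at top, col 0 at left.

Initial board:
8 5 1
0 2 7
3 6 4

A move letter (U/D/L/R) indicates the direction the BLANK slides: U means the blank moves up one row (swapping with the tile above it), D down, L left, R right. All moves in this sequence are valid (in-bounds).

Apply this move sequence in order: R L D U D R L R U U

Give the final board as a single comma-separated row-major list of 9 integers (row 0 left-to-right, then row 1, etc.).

Answer: 8, 0, 1, 3, 5, 7, 6, 2, 4

Derivation:
After move 1 (R):
8 5 1
2 0 7
3 6 4

After move 2 (L):
8 5 1
0 2 7
3 6 4

After move 3 (D):
8 5 1
3 2 7
0 6 4

After move 4 (U):
8 5 1
0 2 7
3 6 4

After move 5 (D):
8 5 1
3 2 7
0 6 4

After move 6 (R):
8 5 1
3 2 7
6 0 4

After move 7 (L):
8 5 1
3 2 7
0 6 4

After move 8 (R):
8 5 1
3 2 7
6 0 4

After move 9 (U):
8 5 1
3 0 7
6 2 4

After move 10 (U):
8 0 1
3 5 7
6 2 4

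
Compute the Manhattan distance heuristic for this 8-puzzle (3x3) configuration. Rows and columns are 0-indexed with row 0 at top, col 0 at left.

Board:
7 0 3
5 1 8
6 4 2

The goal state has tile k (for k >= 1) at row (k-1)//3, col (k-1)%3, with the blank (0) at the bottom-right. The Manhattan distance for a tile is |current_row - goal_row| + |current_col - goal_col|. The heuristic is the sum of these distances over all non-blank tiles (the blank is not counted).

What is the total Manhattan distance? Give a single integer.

Answer: 15

Derivation:
Tile 7: (0,0)->(2,0) = 2
Tile 3: (0,2)->(0,2) = 0
Tile 5: (1,0)->(1,1) = 1
Tile 1: (1,1)->(0,0) = 2
Tile 8: (1,2)->(2,1) = 2
Tile 6: (2,0)->(1,2) = 3
Tile 4: (2,1)->(1,0) = 2
Tile 2: (2,2)->(0,1) = 3
Sum: 2 + 0 + 1 + 2 + 2 + 3 + 2 + 3 = 15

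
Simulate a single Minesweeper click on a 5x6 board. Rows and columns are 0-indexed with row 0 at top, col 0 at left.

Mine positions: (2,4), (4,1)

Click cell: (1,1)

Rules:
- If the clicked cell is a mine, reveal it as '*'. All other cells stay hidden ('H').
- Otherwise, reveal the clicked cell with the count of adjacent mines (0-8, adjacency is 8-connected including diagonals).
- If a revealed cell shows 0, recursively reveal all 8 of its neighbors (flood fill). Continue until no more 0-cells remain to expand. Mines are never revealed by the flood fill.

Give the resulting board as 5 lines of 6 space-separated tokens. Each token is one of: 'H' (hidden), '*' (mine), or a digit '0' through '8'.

0 0 0 0 0 0
0 0 0 1 1 1
0 0 0 1 H H
1 1 1 1 H H
H H H H H H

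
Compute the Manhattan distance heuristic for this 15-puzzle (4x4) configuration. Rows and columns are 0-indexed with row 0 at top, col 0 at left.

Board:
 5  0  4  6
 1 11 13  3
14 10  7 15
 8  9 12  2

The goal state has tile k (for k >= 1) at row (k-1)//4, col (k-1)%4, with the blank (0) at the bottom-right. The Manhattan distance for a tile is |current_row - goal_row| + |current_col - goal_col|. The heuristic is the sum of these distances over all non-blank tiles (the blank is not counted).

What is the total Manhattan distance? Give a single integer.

Answer: 33

Derivation:
Tile 5: at (0,0), goal (1,0), distance |0-1|+|0-0| = 1
Tile 4: at (0,2), goal (0,3), distance |0-0|+|2-3| = 1
Tile 6: at (0,3), goal (1,1), distance |0-1|+|3-1| = 3
Tile 1: at (1,0), goal (0,0), distance |1-0|+|0-0| = 1
Tile 11: at (1,1), goal (2,2), distance |1-2|+|1-2| = 2
Tile 13: at (1,2), goal (3,0), distance |1-3|+|2-0| = 4
Tile 3: at (1,3), goal (0,2), distance |1-0|+|3-2| = 2
Tile 14: at (2,0), goal (3,1), distance |2-3|+|0-1| = 2
Tile 10: at (2,1), goal (2,1), distance |2-2|+|1-1| = 0
Tile 7: at (2,2), goal (1,2), distance |2-1|+|2-2| = 1
Tile 15: at (2,3), goal (3,2), distance |2-3|+|3-2| = 2
Tile 8: at (3,0), goal (1,3), distance |3-1|+|0-3| = 5
Tile 9: at (3,1), goal (2,0), distance |3-2|+|1-0| = 2
Tile 12: at (3,2), goal (2,3), distance |3-2|+|2-3| = 2
Tile 2: at (3,3), goal (0,1), distance |3-0|+|3-1| = 5
Sum: 1 + 1 + 3 + 1 + 2 + 4 + 2 + 2 + 0 + 1 + 2 + 5 + 2 + 2 + 5 = 33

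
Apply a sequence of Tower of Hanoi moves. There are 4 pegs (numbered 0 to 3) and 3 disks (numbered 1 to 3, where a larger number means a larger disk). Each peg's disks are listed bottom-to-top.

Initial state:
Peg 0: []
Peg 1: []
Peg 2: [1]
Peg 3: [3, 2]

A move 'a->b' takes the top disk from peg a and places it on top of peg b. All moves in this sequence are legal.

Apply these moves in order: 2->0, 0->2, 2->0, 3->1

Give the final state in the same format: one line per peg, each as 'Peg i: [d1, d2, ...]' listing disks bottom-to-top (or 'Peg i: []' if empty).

Answer: Peg 0: [1]
Peg 1: [2]
Peg 2: []
Peg 3: [3]

Derivation:
After move 1 (2->0):
Peg 0: [1]
Peg 1: []
Peg 2: []
Peg 3: [3, 2]

After move 2 (0->2):
Peg 0: []
Peg 1: []
Peg 2: [1]
Peg 3: [3, 2]

After move 3 (2->0):
Peg 0: [1]
Peg 1: []
Peg 2: []
Peg 3: [3, 2]

After move 4 (3->1):
Peg 0: [1]
Peg 1: [2]
Peg 2: []
Peg 3: [3]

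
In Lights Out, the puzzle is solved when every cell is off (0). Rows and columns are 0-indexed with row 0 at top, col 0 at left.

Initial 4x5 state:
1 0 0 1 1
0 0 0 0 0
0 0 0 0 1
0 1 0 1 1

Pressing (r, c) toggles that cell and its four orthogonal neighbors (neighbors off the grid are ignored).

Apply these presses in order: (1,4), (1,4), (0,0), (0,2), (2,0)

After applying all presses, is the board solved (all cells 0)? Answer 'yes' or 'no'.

After press 1 at (1,4):
1 0 0 1 0
0 0 0 1 1
0 0 0 0 0
0 1 0 1 1

After press 2 at (1,4):
1 0 0 1 1
0 0 0 0 0
0 0 0 0 1
0 1 0 1 1

After press 3 at (0,0):
0 1 0 1 1
1 0 0 0 0
0 0 0 0 1
0 1 0 1 1

After press 4 at (0,2):
0 0 1 0 1
1 0 1 0 0
0 0 0 0 1
0 1 0 1 1

After press 5 at (2,0):
0 0 1 0 1
0 0 1 0 0
1 1 0 0 1
1 1 0 1 1

Lights still on: 10

Answer: no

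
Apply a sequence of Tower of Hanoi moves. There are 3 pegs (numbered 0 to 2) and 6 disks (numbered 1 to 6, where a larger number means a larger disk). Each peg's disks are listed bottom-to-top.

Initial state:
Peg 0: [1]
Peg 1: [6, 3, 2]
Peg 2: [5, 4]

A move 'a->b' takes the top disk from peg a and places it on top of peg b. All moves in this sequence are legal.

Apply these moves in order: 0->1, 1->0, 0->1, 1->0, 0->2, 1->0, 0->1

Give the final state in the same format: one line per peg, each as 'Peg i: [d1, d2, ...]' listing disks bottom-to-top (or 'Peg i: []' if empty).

After move 1 (0->1):
Peg 0: []
Peg 1: [6, 3, 2, 1]
Peg 2: [5, 4]

After move 2 (1->0):
Peg 0: [1]
Peg 1: [6, 3, 2]
Peg 2: [5, 4]

After move 3 (0->1):
Peg 0: []
Peg 1: [6, 3, 2, 1]
Peg 2: [5, 4]

After move 4 (1->0):
Peg 0: [1]
Peg 1: [6, 3, 2]
Peg 2: [5, 4]

After move 5 (0->2):
Peg 0: []
Peg 1: [6, 3, 2]
Peg 2: [5, 4, 1]

After move 6 (1->0):
Peg 0: [2]
Peg 1: [6, 3]
Peg 2: [5, 4, 1]

After move 7 (0->1):
Peg 0: []
Peg 1: [6, 3, 2]
Peg 2: [5, 4, 1]

Answer: Peg 0: []
Peg 1: [6, 3, 2]
Peg 2: [5, 4, 1]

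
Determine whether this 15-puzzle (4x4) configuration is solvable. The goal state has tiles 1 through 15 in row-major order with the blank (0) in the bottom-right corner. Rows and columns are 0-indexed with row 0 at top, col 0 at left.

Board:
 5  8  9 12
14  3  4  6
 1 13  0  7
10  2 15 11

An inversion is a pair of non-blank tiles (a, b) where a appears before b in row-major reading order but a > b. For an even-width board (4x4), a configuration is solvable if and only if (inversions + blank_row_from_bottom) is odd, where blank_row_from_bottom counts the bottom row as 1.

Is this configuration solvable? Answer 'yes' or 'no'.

Answer: no

Derivation:
Inversions: 46
Blank is in row 2 (0-indexed from top), which is row 2 counting from the bottom (bottom = 1).
46 + 2 = 48, which is even, so the puzzle is not solvable.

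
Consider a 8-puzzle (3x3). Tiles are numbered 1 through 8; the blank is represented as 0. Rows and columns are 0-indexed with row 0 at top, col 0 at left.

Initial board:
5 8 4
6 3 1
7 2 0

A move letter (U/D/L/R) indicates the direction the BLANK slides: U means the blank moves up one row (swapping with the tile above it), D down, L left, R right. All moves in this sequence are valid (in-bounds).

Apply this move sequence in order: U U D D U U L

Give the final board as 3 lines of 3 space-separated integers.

After move 1 (U):
5 8 4
6 3 0
7 2 1

After move 2 (U):
5 8 0
6 3 4
7 2 1

After move 3 (D):
5 8 4
6 3 0
7 2 1

After move 4 (D):
5 8 4
6 3 1
7 2 0

After move 5 (U):
5 8 4
6 3 0
7 2 1

After move 6 (U):
5 8 0
6 3 4
7 2 1

After move 7 (L):
5 0 8
6 3 4
7 2 1

Answer: 5 0 8
6 3 4
7 2 1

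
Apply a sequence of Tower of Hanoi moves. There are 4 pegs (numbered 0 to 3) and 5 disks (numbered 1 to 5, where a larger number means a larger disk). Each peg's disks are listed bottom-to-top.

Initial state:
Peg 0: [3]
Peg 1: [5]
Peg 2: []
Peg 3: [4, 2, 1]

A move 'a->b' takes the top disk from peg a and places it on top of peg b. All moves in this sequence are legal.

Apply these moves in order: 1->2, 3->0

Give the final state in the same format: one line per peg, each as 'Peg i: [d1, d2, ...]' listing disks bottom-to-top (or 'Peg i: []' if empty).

Answer: Peg 0: [3, 1]
Peg 1: []
Peg 2: [5]
Peg 3: [4, 2]

Derivation:
After move 1 (1->2):
Peg 0: [3]
Peg 1: []
Peg 2: [5]
Peg 3: [4, 2, 1]

After move 2 (3->0):
Peg 0: [3, 1]
Peg 1: []
Peg 2: [5]
Peg 3: [4, 2]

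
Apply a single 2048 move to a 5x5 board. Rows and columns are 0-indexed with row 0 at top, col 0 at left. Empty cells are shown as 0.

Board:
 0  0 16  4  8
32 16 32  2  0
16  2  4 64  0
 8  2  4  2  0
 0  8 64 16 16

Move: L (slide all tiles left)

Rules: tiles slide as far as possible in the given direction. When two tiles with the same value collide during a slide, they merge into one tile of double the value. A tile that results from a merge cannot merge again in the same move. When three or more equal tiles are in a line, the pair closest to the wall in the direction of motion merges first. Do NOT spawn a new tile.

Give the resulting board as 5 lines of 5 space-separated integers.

Slide left:
row 0: [0, 0, 16, 4, 8] -> [16, 4, 8, 0, 0]
row 1: [32, 16, 32, 2, 0] -> [32, 16, 32, 2, 0]
row 2: [16, 2, 4, 64, 0] -> [16, 2, 4, 64, 0]
row 3: [8, 2, 4, 2, 0] -> [8, 2, 4, 2, 0]
row 4: [0, 8, 64, 16, 16] -> [8, 64, 32, 0, 0]

Answer: 16  4  8  0  0
32 16 32  2  0
16  2  4 64  0
 8  2  4  2  0
 8 64 32  0  0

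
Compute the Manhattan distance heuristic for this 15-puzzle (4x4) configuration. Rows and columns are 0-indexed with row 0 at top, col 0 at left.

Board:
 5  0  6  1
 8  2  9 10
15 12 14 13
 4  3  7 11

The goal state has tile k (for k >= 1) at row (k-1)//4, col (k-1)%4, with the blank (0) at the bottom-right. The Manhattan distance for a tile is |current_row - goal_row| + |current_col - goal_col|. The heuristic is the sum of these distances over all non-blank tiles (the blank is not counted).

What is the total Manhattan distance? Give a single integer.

Answer: 41

Derivation:
Tile 5: (0,0)->(1,0) = 1
Tile 6: (0,2)->(1,1) = 2
Tile 1: (0,3)->(0,0) = 3
Tile 8: (1,0)->(1,3) = 3
Tile 2: (1,1)->(0,1) = 1
Tile 9: (1,2)->(2,0) = 3
Tile 10: (1,3)->(2,1) = 3
Tile 15: (2,0)->(3,2) = 3
Tile 12: (2,1)->(2,3) = 2
Tile 14: (2,2)->(3,1) = 2
Tile 13: (2,3)->(3,0) = 4
Tile 4: (3,0)->(0,3) = 6
Tile 3: (3,1)->(0,2) = 4
Tile 7: (3,2)->(1,2) = 2
Tile 11: (3,3)->(2,2) = 2
Sum: 1 + 2 + 3 + 3 + 1 + 3 + 3 + 3 + 2 + 2 + 4 + 6 + 4 + 2 + 2 = 41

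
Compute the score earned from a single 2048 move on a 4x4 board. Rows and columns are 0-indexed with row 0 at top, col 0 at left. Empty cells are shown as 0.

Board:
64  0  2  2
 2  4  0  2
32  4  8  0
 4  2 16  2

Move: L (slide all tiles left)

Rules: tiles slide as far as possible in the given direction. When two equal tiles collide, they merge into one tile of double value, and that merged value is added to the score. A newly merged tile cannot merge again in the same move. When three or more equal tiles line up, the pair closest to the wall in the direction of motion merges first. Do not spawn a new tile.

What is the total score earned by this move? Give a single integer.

Answer: 4

Derivation:
Slide left:
row 0: [64, 0, 2, 2] -> [64, 4, 0, 0]  score +4 (running 4)
row 1: [2, 4, 0, 2] -> [2, 4, 2, 0]  score +0 (running 4)
row 2: [32, 4, 8, 0] -> [32, 4, 8, 0]  score +0 (running 4)
row 3: [4, 2, 16, 2] -> [4, 2, 16, 2]  score +0 (running 4)
Board after move:
64  4  0  0
 2  4  2  0
32  4  8  0
 4  2 16  2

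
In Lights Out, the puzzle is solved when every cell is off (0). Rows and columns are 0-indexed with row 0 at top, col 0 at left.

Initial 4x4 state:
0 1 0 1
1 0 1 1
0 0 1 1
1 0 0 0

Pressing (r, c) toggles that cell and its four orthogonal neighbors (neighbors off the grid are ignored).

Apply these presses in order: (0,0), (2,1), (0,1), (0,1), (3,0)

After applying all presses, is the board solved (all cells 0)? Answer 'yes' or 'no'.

Answer: no

Derivation:
After press 1 at (0,0):
1 0 0 1
0 0 1 1
0 0 1 1
1 0 0 0

After press 2 at (2,1):
1 0 0 1
0 1 1 1
1 1 0 1
1 1 0 0

After press 3 at (0,1):
0 1 1 1
0 0 1 1
1 1 0 1
1 1 0 0

After press 4 at (0,1):
1 0 0 1
0 1 1 1
1 1 0 1
1 1 0 0

After press 5 at (3,0):
1 0 0 1
0 1 1 1
0 1 0 1
0 0 0 0

Lights still on: 7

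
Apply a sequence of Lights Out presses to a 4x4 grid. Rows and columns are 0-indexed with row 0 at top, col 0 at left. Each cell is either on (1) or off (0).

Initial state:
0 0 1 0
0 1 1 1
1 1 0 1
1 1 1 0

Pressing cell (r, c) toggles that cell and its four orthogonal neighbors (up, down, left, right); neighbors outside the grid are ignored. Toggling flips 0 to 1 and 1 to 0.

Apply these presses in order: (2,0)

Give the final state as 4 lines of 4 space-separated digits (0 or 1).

After press 1 at (2,0):
0 0 1 0
1 1 1 1
0 0 0 1
0 1 1 0

Answer: 0 0 1 0
1 1 1 1
0 0 0 1
0 1 1 0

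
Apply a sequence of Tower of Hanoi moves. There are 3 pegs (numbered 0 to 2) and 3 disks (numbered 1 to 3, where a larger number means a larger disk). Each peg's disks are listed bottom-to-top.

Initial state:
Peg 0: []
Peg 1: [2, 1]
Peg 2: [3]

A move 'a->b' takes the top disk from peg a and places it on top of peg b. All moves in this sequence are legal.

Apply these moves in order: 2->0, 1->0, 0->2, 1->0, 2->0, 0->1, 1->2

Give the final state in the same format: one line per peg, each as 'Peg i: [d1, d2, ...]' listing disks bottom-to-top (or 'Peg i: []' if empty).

Answer: Peg 0: [3, 2]
Peg 1: []
Peg 2: [1]

Derivation:
After move 1 (2->0):
Peg 0: [3]
Peg 1: [2, 1]
Peg 2: []

After move 2 (1->0):
Peg 0: [3, 1]
Peg 1: [2]
Peg 2: []

After move 3 (0->2):
Peg 0: [3]
Peg 1: [2]
Peg 2: [1]

After move 4 (1->0):
Peg 0: [3, 2]
Peg 1: []
Peg 2: [1]

After move 5 (2->0):
Peg 0: [3, 2, 1]
Peg 1: []
Peg 2: []

After move 6 (0->1):
Peg 0: [3, 2]
Peg 1: [1]
Peg 2: []

After move 7 (1->2):
Peg 0: [3, 2]
Peg 1: []
Peg 2: [1]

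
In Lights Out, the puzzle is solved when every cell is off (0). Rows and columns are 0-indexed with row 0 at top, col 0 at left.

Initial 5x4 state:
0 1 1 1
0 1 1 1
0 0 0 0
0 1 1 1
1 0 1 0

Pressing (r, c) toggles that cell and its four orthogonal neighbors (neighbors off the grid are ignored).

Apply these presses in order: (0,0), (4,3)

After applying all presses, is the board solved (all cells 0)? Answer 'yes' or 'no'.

Answer: no

Derivation:
After press 1 at (0,0):
1 0 1 1
1 1 1 1
0 0 0 0
0 1 1 1
1 0 1 0

After press 2 at (4,3):
1 0 1 1
1 1 1 1
0 0 0 0
0 1 1 0
1 0 0 1

Lights still on: 11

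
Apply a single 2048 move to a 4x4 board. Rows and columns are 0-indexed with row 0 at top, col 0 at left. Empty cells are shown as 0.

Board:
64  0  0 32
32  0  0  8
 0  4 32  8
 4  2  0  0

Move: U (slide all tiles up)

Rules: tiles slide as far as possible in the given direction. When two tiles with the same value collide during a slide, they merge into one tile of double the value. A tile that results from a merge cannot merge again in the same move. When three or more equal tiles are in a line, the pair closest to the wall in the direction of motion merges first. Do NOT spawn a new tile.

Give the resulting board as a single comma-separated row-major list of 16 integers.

Answer: 64, 4, 32, 32, 32, 2, 0, 16, 4, 0, 0, 0, 0, 0, 0, 0

Derivation:
Slide up:
col 0: [64, 32, 0, 4] -> [64, 32, 4, 0]
col 1: [0, 0, 4, 2] -> [4, 2, 0, 0]
col 2: [0, 0, 32, 0] -> [32, 0, 0, 0]
col 3: [32, 8, 8, 0] -> [32, 16, 0, 0]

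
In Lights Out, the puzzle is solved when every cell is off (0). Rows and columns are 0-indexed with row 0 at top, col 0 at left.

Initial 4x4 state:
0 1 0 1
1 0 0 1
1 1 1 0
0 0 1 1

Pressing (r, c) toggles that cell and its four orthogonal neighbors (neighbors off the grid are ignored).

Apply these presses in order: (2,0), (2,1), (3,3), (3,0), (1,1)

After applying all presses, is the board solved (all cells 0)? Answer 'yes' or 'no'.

Answer: no

Derivation:
After press 1 at (2,0):
0 1 0 1
0 0 0 1
0 0 1 0
1 0 1 1

After press 2 at (2,1):
0 1 0 1
0 1 0 1
1 1 0 0
1 1 1 1

After press 3 at (3,3):
0 1 0 1
0 1 0 1
1 1 0 1
1 1 0 0

After press 4 at (3,0):
0 1 0 1
0 1 0 1
0 1 0 1
0 0 0 0

After press 5 at (1,1):
0 0 0 1
1 0 1 1
0 0 0 1
0 0 0 0

Lights still on: 5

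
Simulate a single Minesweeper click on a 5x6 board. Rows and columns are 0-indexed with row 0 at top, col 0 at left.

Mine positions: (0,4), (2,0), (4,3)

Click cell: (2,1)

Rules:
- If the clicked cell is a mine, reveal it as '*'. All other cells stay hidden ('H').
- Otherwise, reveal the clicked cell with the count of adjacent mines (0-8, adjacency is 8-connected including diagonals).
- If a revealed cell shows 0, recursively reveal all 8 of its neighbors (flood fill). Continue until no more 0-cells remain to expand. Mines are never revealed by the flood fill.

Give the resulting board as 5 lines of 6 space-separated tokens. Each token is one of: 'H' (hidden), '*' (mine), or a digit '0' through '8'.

H H H H H H
H H H H H H
H 1 H H H H
H H H H H H
H H H H H H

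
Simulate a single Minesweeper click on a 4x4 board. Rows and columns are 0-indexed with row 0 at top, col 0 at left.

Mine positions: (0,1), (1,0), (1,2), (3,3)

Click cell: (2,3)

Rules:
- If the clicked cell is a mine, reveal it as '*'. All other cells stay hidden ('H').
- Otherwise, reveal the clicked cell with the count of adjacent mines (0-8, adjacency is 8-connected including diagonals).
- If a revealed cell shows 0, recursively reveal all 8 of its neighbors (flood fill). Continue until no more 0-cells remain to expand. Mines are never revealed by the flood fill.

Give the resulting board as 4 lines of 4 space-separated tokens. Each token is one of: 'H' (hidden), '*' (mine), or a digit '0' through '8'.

H H H H
H H H H
H H H 2
H H H H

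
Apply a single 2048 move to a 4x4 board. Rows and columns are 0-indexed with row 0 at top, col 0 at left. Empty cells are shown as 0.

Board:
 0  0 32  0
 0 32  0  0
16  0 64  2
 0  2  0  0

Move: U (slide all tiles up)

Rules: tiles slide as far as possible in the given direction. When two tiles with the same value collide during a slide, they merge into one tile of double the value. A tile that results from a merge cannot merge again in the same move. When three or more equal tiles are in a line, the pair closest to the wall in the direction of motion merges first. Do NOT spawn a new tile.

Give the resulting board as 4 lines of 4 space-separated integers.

Slide up:
col 0: [0, 0, 16, 0] -> [16, 0, 0, 0]
col 1: [0, 32, 0, 2] -> [32, 2, 0, 0]
col 2: [32, 0, 64, 0] -> [32, 64, 0, 0]
col 3: [0, 0, 2, 0] -> [2, 0, 0, 0]

Answer: 16 32 32  2
 0  2 64  0
 0  0  0  0
 0  0  0  0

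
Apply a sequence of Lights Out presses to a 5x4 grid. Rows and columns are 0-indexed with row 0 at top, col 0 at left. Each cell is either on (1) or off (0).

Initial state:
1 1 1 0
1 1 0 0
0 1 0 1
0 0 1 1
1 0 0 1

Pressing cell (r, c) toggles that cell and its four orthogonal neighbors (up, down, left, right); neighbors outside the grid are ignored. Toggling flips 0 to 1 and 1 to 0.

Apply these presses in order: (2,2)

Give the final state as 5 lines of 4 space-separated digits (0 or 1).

After press 1 at (2,2):
1 1 1 0
1 1 1 0
0 0 1 0
0 0 0 1
1 0 0 1

Answer: 1 1 1 0
1 1 1 0
0 0 1 0
0 0 0 1
1 0 0 1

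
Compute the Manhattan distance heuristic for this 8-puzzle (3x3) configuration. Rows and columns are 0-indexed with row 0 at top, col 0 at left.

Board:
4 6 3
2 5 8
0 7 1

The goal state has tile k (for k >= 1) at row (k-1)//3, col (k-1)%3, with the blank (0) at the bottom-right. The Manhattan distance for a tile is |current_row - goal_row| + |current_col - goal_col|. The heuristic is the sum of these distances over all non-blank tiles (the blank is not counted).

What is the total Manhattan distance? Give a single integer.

Tile 4: at (0,0), goal (1,0), distance |0-1|+|0-0| = 1
Tile 6: at (0,1), goal (1,2), distance |0-1|+|1-2| = 2
Tile 3: at (0,2), goal (0,2), distance |0-0|+|2-2| = 0
Tile 2: at (1,0), goal (0,1), distance |1-0|+|0-1| = 2
Tile 5: at (1,1), goal (1,1), distance |1-1|+|1-1| = 0
Tile 8: at (1,2), goal (2,1), distance |1-2|+|2-1| = 2
Tile 7: at (2,1), goal (2,0), distance |2-2|+|1-0| = 1
Tile 1: at (2,2), goal (0,0), distance |2-0|+|2-0| = 4
Sum: 1 + 2 + 0 + 2 + 0 + 2 + 1 + 4 = 12

Answer: 12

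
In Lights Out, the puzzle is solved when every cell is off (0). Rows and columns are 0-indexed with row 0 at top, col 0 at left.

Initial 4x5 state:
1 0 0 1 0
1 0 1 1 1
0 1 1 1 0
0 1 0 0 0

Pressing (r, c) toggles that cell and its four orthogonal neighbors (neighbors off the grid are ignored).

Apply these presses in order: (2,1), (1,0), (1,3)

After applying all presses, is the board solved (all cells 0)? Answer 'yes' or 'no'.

Answer: yes

Derivation:
After press 1 at (2,1):
1 0 0 1 0
1 1 1 1 1
1 0 0 1 0
0 0 0 0 0

After press 2 at (1,0):
0 0 0 1 0
0 0 1 1 1
0 0 0 1 0
0 0 0 0 0

After press 3 at (1,3):
0 0 0 0 0
0 0 0 0 0
0 0 0 0 0
0 0 0 0 0

Lights still on: 0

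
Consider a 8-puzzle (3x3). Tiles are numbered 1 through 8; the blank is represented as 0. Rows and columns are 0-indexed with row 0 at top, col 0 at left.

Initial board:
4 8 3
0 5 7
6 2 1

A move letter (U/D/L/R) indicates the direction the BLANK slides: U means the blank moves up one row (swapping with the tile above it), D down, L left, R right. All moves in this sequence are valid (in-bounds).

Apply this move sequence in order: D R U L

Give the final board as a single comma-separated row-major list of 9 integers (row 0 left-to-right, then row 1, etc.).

Answer: 4, 8, 3, 0, 6, 7, 2, 5, 1

Derivation:
After move 1 (D):
4 8 3
6 5 7
0 2 1

After move 2 (R):
4 8 3
6 5 7
2 0 1

After move 3 (U):
4 8 3
6 0 7
2 5 1

After move 4 (L):
4 8 3
0 6 7
2 5 1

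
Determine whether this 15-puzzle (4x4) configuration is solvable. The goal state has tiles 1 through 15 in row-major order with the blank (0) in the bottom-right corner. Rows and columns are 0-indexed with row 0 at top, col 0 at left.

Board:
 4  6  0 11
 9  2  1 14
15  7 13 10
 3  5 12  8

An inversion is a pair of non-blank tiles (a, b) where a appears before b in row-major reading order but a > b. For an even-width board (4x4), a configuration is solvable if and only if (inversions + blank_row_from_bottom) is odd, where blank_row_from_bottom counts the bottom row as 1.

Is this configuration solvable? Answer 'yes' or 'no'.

Inversions: 47
Blank is in row 0 (0-indexed from top), which is row 4 counting from the bottom (bottom = 1).
47 + 4 = 51, which is odd, so the puzzle is solvable.

Answer: yes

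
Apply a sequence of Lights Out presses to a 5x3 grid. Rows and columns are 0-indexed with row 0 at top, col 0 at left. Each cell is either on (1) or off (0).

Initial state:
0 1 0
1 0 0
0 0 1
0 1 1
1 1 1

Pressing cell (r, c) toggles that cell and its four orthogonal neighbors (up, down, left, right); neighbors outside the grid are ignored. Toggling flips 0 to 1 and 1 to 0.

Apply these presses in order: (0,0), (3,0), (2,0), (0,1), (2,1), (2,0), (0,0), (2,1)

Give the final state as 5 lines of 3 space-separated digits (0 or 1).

Answer: 1 0 1
1 1 0
1 0 1
1 0 1
0 1 1

Derivation:
After press 1 at (0,0):
1 0 0
0 0 0
0 0 1
0 1 1
1 1 1

After press 2 at (3,0):
1 0 0
0 0 0
1 0 1
1 0 1
0 1 1

After press 3 at (2,0):
1 0 0
1 0 0
0 1 1
0 0 1
0 1 1

After press 4 at (0,1):
0 1 1
1 1 0
0 1 1
0 0 1
0 1 1

After press 5 at (2,1):
0 1 1
1 0 0
1 0 0
0 1 1
0 1 1

After press 6 at (2,0):
0 1 1
0 0 0
0 1 0
1 1 1
0 1 1

After press 7 at (0,0):
1 0 1
1 0 0
0 1 0
1 1 1
0 1 1

After press 8 at (2,1):
1 0 1
1 1 0
1 0 1
1 0 1
0 1 1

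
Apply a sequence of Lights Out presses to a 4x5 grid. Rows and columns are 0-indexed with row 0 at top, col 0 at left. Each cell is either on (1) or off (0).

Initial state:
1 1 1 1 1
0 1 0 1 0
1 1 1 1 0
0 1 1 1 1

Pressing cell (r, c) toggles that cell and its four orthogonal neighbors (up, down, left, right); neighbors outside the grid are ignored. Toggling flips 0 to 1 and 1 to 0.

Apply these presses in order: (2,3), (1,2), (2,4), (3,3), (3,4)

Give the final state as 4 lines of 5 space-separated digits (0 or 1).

Answer: 1 1 0 1 1
0 0 1 1 1
1 1 1 0 1
0 1 0 0 0

Derivation:
After press 1 at (2,3):
1 1 1 1 1
0 1 0 0 0
1 1 0 0 1
0 1 1 0 1

After press 2 at (1,2):
1 1 0 1 1
0 0 1 1 0
1 1 1 0 1
0 1 1 0 1

After press 3 at (2,4):
1 1 0 1 1
0 0 1 1 1
1 1 1 1 0
0 1 1 0 0

After press 4 at (3,3):
1 1 0 1 1
0 0 1 1 1
1 1 1 0 0
0 1 0 1 1

After press 5 at (3,4):
1 1 0 1 1
0 0 1 1 1
1 1 1 0 1
0 1 0 0 0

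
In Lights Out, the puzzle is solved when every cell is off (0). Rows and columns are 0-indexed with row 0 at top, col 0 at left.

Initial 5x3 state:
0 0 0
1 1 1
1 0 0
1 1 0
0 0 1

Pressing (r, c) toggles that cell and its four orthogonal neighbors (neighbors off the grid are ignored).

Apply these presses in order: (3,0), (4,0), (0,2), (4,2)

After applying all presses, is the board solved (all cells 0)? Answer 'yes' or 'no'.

After press 1 at (3,0):
0 0 0
1 1 1
0 0 0
0 0 0
1 0 1

After press 2 at (4,0):
0 0 0
1 1 1
0 0 0
1 0 0
0 1 1

After press 3 at (0,2):
0 1 1
1 1 0
0 0 0
1 0 0
0 1 1

After press 4 at (4,2):
0 1 1
1 1 0
0 0 0
1 0 1
0 0 0

Lights still on: 6

Answer: no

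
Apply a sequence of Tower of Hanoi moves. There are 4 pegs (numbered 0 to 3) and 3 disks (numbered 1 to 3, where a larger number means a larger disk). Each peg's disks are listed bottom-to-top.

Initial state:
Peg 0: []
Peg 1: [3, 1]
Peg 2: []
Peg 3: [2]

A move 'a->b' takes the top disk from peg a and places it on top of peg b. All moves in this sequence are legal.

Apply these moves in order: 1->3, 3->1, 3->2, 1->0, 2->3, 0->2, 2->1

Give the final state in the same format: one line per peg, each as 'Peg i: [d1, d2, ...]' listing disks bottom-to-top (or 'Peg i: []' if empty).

After move 1 (1->3):
Peg 0: []
Peg 1: [3]
Peg 2: []
Peg 3: [2, 1]

After move 2 (3->1):
Peg 0: []
Peg 1: [3, 1]
Peg 2: []
Peg 3: [2]

After move 3 (3->2):
Peg 0: []
Peg 1: [3, 1]
Peg 2: [2]
Peg 3: []

After move 4 (1->0):
Peg 0: [1]
Peg 1: [3]
Peg 2: [2]
Peg 3: []

After move 5 (2->3):
Peg 0: [1]
Peg 1: [3]
Peg 2: []
Peg 3: [2]

After move 6 (0->2):
Peg 0: []
Peg 1: [3]
Peg 2: [1]
Peg 3: [2]

After move 7 (2->1):
Peg 0: []
Peg 1: [3, 1]
Peg 2: []
Peg 3: [2]

Answer: Peg 0: []
Peg 1: [3, 1]
Peg 2: []
Peg 3: [2]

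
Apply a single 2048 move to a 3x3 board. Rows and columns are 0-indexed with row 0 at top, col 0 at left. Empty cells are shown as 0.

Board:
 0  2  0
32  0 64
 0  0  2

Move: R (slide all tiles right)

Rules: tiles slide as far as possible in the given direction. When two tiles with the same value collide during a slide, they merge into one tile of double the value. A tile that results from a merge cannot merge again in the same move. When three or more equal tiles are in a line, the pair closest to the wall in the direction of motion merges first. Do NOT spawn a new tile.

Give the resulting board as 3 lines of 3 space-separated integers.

Answer:  0  0  2
 0 32 64
 0  0  2

Derivation:
Slide right:
row 0: [0, 2, 0] -> [0, 0, 2]
row 1: [32, 0, 64] -> [0, 32, 64]
row 2: [0, 0, 2] -> [0, 0, 2]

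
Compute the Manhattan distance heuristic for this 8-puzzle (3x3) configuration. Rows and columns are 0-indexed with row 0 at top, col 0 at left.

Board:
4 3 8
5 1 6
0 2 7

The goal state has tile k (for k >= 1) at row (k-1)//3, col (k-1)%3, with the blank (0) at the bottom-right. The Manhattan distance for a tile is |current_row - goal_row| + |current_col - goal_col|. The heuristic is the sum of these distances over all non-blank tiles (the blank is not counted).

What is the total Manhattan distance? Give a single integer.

Tile 4: at (0,0), goal (1,0), distance |0-1|+|0-0| = 1
Tile 3: at (0,1), goal (0,2), distance |0-0|+|1-2| = 1
Tile 8: at (0,2), goal (2,1), distance |0-2|+|2-1| = 3
Tile 5: at (1,0), goal (1,1), distance |1-1|+|0-1| = 1
Tile 1: at (1,1), goal (0,0), distance |1-0|+|1-0| = 2
Tile 6: at (1,2), goal (1,2), distance |1-1|+|2-2| = 0
Tile 2: at (2,1), goal (0,1), distance |2-0|+|1-1| = 2
Tile 7: at (2,2), goal (2,0), distance |2-2|+|2-0| = 2
Sum: 1 + 1 + 3 + 1 + 2 + 0 + 2 + 2 = 12

Answer: 12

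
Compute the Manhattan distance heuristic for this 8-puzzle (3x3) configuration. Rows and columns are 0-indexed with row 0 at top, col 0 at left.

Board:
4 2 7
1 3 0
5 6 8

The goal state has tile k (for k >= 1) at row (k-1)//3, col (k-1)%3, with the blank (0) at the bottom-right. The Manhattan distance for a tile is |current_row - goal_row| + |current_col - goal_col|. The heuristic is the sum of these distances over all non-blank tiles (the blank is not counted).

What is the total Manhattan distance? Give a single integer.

Answer: 13

Derivation:
Tile 4: at (0,0), goal (1,0), distance |0-1|+|0-0| = 1
Tile 2: at (0,1), goal (0,1), distance |0-0|+|1-1| = 0
Tile 7: at (0,2), goal (2,0), distance |0-2|+|2-0| = 4
Tile 1: at (1,0), goal (0,0), distance |1-0|+|0-0| = 1
Tile 3: at (1,1), goal (0,2), distance |1-0|+|1-2| = 2
Tile 5: at (2,0), goal (1,1), distance |2-1|+|0-1| = 2
Tile 6: at (2,1), goal (1,2), distance |2-1|+|1-2| = 2
Tile 8: at (2,2), goal (2,1), distance |2-2|+|2-1| = 1
Sum: 1 + 0 + 4 + 1 + 2 + 2 + 2 + 1 = 13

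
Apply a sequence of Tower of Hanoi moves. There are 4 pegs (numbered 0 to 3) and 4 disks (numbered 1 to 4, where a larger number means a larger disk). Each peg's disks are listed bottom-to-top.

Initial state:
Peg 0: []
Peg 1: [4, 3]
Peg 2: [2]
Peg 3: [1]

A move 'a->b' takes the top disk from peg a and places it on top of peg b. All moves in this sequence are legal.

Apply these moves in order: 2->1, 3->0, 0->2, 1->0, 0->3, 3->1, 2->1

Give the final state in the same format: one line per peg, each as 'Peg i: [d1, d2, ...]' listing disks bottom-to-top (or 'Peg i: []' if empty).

After move 1 (2->1):
Peg 0: []
Peg 1: [4, 3, 2]
Peg 2: []
Peg 3: [1]

After move 2 (3->0):
Peg 0: [1]
Peg 1: [4, 3, 2]
Peg 2: []
Peg 3: []

After move 3 (0->2):
Peg 0: []
Peg 1: [4, 3, 2]
Peg 2: [1]
Peg 3: []

After move 4 (1->0):
Peg 0: [2]
Peg 1: [4, 3]
Peg 2: [1]
Peg 3: []

After move 5 (0->3):
Peg 0: []
Peg 1: [4, 3]
Peg 2: [1]
Peg 3: [2]

After move 6 (3->1):
Peg 0: []
Peg 1: [4, 3, 2]
Peg 2: [1]
Peg 3: []

After move 7 (2->1):
Peg 0: []
Peg 1: [4, 3, 2, 1]
Peg 2: []
Peg 3: []

Answer: Peg 0: []
Peg 1: [4, 3, 2, 1]
Peg 2: []
Peg 3: []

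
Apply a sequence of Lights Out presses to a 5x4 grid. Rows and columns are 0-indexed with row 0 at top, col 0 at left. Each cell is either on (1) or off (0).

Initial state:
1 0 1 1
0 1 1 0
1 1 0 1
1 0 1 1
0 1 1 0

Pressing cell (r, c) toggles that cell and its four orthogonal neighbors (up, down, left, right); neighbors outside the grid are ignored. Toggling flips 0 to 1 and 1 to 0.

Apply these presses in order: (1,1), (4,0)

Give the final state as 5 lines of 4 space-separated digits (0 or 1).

Answer: 1 1 1 1
1 0 0 0
1 0 0 1
0 0 1 1
1 0 1 0

Derivation:
After press 1 at (1,1):
1 1 1 1
1 0 0 0
1 0 0 1
1 0 1 1
0 1 1 0

After press 2 at (4,0):
1 1 1 1
1 0 0 0
1 0 0 1
0 0 1 1
1 0 1 0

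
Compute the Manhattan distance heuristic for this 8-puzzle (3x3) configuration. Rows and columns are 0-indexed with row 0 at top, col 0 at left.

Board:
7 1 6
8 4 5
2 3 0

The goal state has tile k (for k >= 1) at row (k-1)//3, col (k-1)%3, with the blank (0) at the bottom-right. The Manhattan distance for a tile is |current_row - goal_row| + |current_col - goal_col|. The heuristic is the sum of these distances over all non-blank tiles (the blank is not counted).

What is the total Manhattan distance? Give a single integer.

Answer: 14

Derivation:
Tile 7: at (0,0), goal (2,0), distance |0-2|+|0-0| = 2
Tile 1: at (0,1), goal (0,0), distance |0-0|+|1-0| = 1
Tile 6: at (0,2), goal (1,2), distance |0-1|+|2-2| = 1
Tile 8: at (1,0), goal (2,1), distance |1-2|+|0-1| = 2
Tile 4: at (1,1), goal (1,0), distance |1-1|+|1-0| = 1
Tile 5: at (1,2), goal (1,1), distance |1-1|+|2-1| = 1
Tile 2: at (2,0), goal (0,1), distance |2-0|+|0-1| = 3
Tile 3: at (2,1), goal (0,2), distance |2-0|+|1-2| = 3
Sum: 2 + 1 + 1 + 2 + 1 + 1 + 3 + 3 = 14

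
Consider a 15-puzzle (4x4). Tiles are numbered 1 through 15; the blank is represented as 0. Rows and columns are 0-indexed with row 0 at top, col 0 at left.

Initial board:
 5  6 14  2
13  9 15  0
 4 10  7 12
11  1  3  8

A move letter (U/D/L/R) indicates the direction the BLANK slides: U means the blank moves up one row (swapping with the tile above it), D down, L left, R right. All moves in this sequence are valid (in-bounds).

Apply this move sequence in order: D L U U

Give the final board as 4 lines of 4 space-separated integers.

After move 1 (D):
 5  6 14  2
13  9 15 12
 4 10  7  0
11  1  3  8

After move 2 (L):
 5  6 14  2
13  9 15 12
 4 10  0  7
11  1  3  8

After move 3 (U):
 5  6 14  2
13  9  0 12
 4 10 15  7
11  1  3  8

After move 4 (U):
 5  6  0  2
13  9 14 12
 4 10 15  7
11  1  3  8

Answer:  5  6  0  2
13  9 14 12
 4 10 15  7
11  1  3  8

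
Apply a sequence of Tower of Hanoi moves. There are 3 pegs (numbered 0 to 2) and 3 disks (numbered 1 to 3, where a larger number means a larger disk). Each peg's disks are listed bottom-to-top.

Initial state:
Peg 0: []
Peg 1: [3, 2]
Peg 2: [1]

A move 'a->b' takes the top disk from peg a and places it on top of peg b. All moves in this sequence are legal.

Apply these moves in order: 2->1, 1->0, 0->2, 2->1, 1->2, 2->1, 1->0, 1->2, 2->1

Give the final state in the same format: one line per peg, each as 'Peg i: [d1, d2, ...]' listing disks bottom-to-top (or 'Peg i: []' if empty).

Answer: Peg 0: [1]
Peg 1: [3, 2]
Peg 2: []

Derivation:
After move 1 (2->1):
Peg 0: []
Peg 1: [3, 2, 1]
Peg 2: []

After move 2 (1->0):
Peg 0: [1]
Peg 1: [3, 2]
Peg 2: []

After move 3 (0->2):
Peg 0: []
Peg 1: [3, 2]
Peg 2: [1]

After move 4 (2->1):
Peg 0: []
Peg 1: [3, 2, 1]
Peg 2: []

After move 5 (1->2):
Peg 0: []
Peg 1: [3, 2]
Peg 2: [1]

After move 6 (2->1):
Peg 0: []
Peg 1: [3, 2, 1]
Peg 2: []

After move 7 (1->0):
Peg 0: [1]
Peg 1: [3, 2]
Peg 2: []

After move 8 (1->2):
Peg 0: [1]
Peg 1: [3]
Peg 2: [2]

After move 9 (2->1):
Peg 0: [1]
Peg 1: [3, 2]
Peg 2: []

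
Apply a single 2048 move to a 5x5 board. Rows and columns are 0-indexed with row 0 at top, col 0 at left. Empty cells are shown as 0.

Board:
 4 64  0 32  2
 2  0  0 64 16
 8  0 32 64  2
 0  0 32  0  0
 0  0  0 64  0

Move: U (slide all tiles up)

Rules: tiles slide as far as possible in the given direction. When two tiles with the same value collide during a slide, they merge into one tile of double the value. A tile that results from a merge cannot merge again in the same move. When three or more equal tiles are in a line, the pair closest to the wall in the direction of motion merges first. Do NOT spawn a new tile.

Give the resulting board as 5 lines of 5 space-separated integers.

Answer:   4  64  64  32   2
  2   0   0 128  16
  8   0   0  64   2
  0   0   0   0   0
  0   0   0   0   0

Derivation:
Slide up:
col 0: [4, 2, 8, 0, 0] -> [4, 2, 8, 0, 0]
col 1: [64, 0, 0, 0, 0] -> [64, 0, 0, 0, 0]
col 2: [0, 0, 32, 32, 0] -> [64, 0, 0, 0, 0]
col 3: [32, 64, 64, 0, 64] -> [32, 128, 64, 0, 0]
col 4: [2, 16, 2, 0, 0] -> [2, 16, 2, 0, 0]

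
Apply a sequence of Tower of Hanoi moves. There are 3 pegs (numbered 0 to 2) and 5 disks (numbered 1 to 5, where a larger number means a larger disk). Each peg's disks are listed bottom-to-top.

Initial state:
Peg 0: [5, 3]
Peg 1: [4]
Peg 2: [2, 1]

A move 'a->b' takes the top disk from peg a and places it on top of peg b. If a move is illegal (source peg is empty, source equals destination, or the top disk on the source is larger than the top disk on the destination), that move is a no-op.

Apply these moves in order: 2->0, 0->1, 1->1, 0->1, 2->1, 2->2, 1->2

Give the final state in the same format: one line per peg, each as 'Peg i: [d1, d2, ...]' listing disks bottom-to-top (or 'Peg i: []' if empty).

After move 1 (2->0):
Peg 0: [5, 3, 1]
Peg 1: [4]
Peg 2: [2]

After move 2 (0->1):
Peg 0: [5, 3]
Peg 1: [4, 1]
Peg 2: [2]

After move 3 (1->1):
Peg 0: [5, 3]
Peg 1: [4, 1]
Peg 2: [2]

After move 4 (0->1):
Peg 0: [5, 3]
Peg 1: [4, 1]
Peg 2: [2]

After move 5 (2->1):
Peg 0: [5, 3]
Peg 1: [4, 1]
Peg 2: [2]

After move 6 (2->2):
Peg 0: [5, 3]
Peg 1: [4, 1]
Peg 2: [2]

After move 7 (1->2):
Peg 0: [5, 3]
Peg 1: [4]
Peg 2: [2, 1]

Answer: Peg 0: [5, 3]
Peg 1: [4]
Peg 2: [2, 1]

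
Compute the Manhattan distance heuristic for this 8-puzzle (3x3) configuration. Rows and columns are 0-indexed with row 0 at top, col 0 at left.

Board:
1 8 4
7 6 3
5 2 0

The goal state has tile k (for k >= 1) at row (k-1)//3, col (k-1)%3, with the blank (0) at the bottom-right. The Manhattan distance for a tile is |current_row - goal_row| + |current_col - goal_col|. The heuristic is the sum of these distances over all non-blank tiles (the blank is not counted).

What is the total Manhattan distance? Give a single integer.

Answer: 12

Derivation:
Tile 1: at (0,0), goal (0,0), distance |0-0|+|0-0| = 0
Tile 8: at (0,1), goal (2,1), distance |0-2|+|1-1| = 2
Tile 4: at (0,2), goal (1,0), distance |0-1|+|2-0| = 3
Tile 7: at (1,0), goal (2,0), distance |1-2|+|0-0| = 1
Tile 6: at (1,1), goal (1,2), distance |1-1|+|1-2| = 1
Tile 3: at (1,2), goal (0,2), distance |1-0|+|2-2| = 1
Tile 5: at (2,0), goal (1,1), distance |2-1|+|0-1| = 2
Tile 2: at (2,1), goal (0,1), distance |2-0|+|1-1| = 2
Sum: 0 + 2 + 3 + 1 + 1 + 1 + 2 + 2 = 12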